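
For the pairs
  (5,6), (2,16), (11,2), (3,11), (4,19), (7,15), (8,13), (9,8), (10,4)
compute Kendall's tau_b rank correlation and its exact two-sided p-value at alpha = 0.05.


Step 1: Enumerate the 36 unordered pairs (i,j) with i<j and classify each by sign(x_j-x_i) * sign(y_j-y_i).
  (1,2):dx=-3,dy=+10->D; (1,3):dx=+6,dy=-4->D; (1,4):dx=-2,dy=+5->D; (1,5):dx=-1,dy=+13->D
  (1,6):dx=+2,dy=+9->C; (1,7):dx=+3,dy=+7->C; (1,8):dx=+4,dy=+2->C; (1,9):dx=+5,dy=-2->D
  (2,3):dx=+9,dy=-14->D; (2,4):dx=+1,dy=-5->D; (2,5):dx=+2,dy=+3->C; (2,6):dx=+5,dy=-1->D
  (2,7):dx=+6,dy=-3->D; (2,8):dx=+7,dy=-8->D; (2,9):dx=+8,dy=-12->D; (3,4):dx=-8,dy=+9->D
  (3,5):dx=-7,dy=+17->D; (3,6):dx=-4,dy=+13->D; (3,7):dx=-3,dy=+11->D; (3,8):dx=-2,dy=+6->D
  (3,9):dx=-1,dy=+2->D; (4,5):dx=+1,dy=+8->C; (4,6):dx=+4,dy=+4->C; (4,7):dx=+5,dy=+2->C
  (4,8):dx=+6,dy=-3->D; (4,9):dx=+7,dy=-7->D; (5,6):dx=+3,dy=-4->D; (5,7):dx=+4,dy=-6->D
  (5,8):dx=+5,dy=-11->D; (5,9):dx=+6,dy=-15->D; (6,7):dx=+1,dy=-2->D; (6,8):dx=+2,dy=-7->D
  (6,9):dx=+3,dy=-11->D; (7,8):dx=+1,dy=-5->D; (7,9):dx=+2,dy=-9->D; (8,9):dx=+1,dy=-4->D
Step 2: C = 7, D = 29, total pairs = 36.
Step 3: tau = (C - D)/(n(n-1)/2) = (7 - 29)/36 = -0.611111.
Step 4: Exact two-sided p-value (enumerate n! = 362880 permutations of y under H0): p = 0.024741.
Step 5: alpha = 0.05. reject H0.

tau_b = -0.6111 (C=7, D=29), p = 0.024741, reject H0.


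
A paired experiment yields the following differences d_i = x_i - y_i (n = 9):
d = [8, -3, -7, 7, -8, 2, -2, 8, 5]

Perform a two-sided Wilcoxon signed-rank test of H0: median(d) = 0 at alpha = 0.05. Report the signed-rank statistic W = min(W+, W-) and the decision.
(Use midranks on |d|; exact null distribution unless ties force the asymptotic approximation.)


Step 1: Drop any zero differences (none here) and take |d_i|.
|d| = [8, 3, 7, 7, 8, 2, 2, 8, 5]
Step 2: Midrank |d_i| (ties get averaged ranks).
ranks: |8|->8, |3|->3, |7|->5.5, |7|->5.5, |8|->8, |2|->1.5, |2|->1.5, |8|->8, |5|->4
Step 3: Attach original signs; sum ranks with positive sign and with negative sign.
W+ = 8 + 5.5 + 1.5 + 8 + 4 = 27
W- = 3 + 5.5 + 8 + 1.5 = 18
(Check: W+ + W- = 45 should equal n(n+1)/2 = 45.)
Step 4: Test statistic W = min(W+, W-) = 18.
Step 5: Ties in |d|, so use the tie-corrected normal approximation.
        E[W] = n(n+1)/4 = 9*10/4 = 22.5.
        Tie groups: |d|=2 (t=2), |d|=7 (t=2), |d|=8 (t=3); sum(t^3 - t) = 36.
        Var[W] = n(n+1)(2n+1)/24 - sum(t^3-t)/48 = 1710/24 - 36/48 = 70.5.
        z = (W - E[W]) / sqrt(Var[W]) = (18 - 22.5) / 8.3964 = -0.5359.
        Two-sided p = 2*Phi(z) = 0.591998.
Step 6: alpha = 0.05. fail to reject H0.

W+ = 27, W- = 18, W = min = 18, p = 0.591998, fail to reject H0.


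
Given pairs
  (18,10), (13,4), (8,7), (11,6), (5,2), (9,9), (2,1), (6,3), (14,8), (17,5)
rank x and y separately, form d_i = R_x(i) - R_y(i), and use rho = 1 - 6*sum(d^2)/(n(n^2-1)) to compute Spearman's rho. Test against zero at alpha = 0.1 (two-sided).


Step 1: Rank x and y separately (midranks; no ties here).
rank(x): 18->10, 13->7, 8->4, 11->6, 5->2, 9->5, 2->1, 6->3, 14->8, 17->9
rank(y): 10->10, 4->4, 7->7, 6->6, 2->2, 9->9, 1->1, 3->3, 8->8, 5->5
Step 2: d_i = R_x(i) - R_y(i); compute d_i^2.
  (10-10)^2=0, (7-4)^2=9, (4-7)^2=9, (6-6)^2=0, (2-2)^2=0, (5-9)^2=16, (1-1)^2=0, (3-3)^2=0, (8-8)^2=0, (9-5)^2=16
sum(d^2) = 50.
Step 3: rho = 1 - 6*50 / (10*(10^2 - 1)) = 1 - 300/990 = 0.696970.
Step 4: Under H0, t = rho * sqrt((n-2)/(1-rho^2)) = 2.7490 ~ t(8).
Step 5: Two-sided p-value from the t-distribution with 8 df = 0.025097.
Step 6: alpha = 0.1. reject H0.

rho = 0.6970, p = 0.025097, reject H0 at alpha = 0.1.


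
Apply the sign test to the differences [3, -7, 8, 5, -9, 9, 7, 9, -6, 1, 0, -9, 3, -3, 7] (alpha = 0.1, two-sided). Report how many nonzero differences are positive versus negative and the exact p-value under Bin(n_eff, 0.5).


Step 1: Discard zero differences. Original n = 15; n_eff = number of nonzero differences = 14.
Nonzero differences (with sign): +3, -7, +8, +5, -9, +9, +7, +9, -6, +1, -9, +3, -3, +7
Step 2: Count signs: positive = 9, negative = 5.
Step 3: Under H0: P(positive) = 0.5, so the number of positives S ~ Bin(14, 0.5).
Step 4: Two-sided exact p-value = sum of Bin(14,0.5) probabilities at or below the observed probability = 0.423950.
Step 5: alpha = 0.1. fail to reject H0.

n_eff = 14, pos = 9, neg = 5, p = 0.423950, fail to reject H0.


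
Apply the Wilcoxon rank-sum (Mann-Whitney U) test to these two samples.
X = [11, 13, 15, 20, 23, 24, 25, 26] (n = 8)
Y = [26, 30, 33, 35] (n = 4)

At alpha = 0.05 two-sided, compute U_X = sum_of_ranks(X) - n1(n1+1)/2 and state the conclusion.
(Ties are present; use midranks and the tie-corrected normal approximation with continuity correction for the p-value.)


Step 1: Combine and sort all 12 observations; assign midranks.
sorted (value, group): (11,X), (13,X), (15,X), (20,X), (23,X), (24,X), (25,X), (26,X), (26,Y), (30,Y), (33,Y), (35,Y)
ranks: 11->1, 13->2, 15->3, 20->4, 23->5, 24->6, 25->7, 26->8.5, 26->8.5, 30->10, 33->11, 35->12
Step 2: Rank sum for X: R1 = 1 + 2 + 3 + 4 + 5 + 6 + 7 + 8.5 = 36.5.
Step 3: U_X = R1 - n1(n1+1)/2 = 36.5 - 8*9/2 = 36.5 - 36 = 0.5.
       U_Y = n1*n2 - U_X = 32 - 0.5 = 31.5.
Step 4: Ties are present, so use the tie-corrected normal approximation (with continuity correction) for the p-value.
Step 5: p-value = 0.010708; compare to alpha = 0.05. reject H0.

U_X = 0.5, p = 0.010708, reject H0 at alpha = 0.05.


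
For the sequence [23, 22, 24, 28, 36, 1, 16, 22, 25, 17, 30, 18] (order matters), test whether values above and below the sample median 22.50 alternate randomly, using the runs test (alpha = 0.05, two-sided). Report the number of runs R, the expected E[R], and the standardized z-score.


Step 1: Compute median = 22.50; label A = above, B = below.
Labels in order: ABAAABBBABAB  (n_A = 6, n_B = 6)
Step 2: Count runs R = 8.
Step 3: Under H0 (random ordering), E[R] = 2*n_A*n_B/(n_A+n_B) + 1 = 2*6*6/12 + 1 = 7.0000.
        Var[R] = 2*n_A*n_B*(2*n_A*n_B - n_A - n_B) / ((n_A+n_B)^2 * (n_A+n_B-1)) = 4320/1584 = 2.7273.
        SD[R] = 1.6514.
Step 4: Continuity-corrected z = (R - 0.5 - E[R]) / SD[R] = (8 - 0.5 - 7.0000) / 1.6514 = 0.3028.
Step 5: Two-sided p-value via normal approximation = 2*(1 - Phi(|z|)) = 0.762069.
Step 6: alpha = 0.05. fail to reject H0.

R = 8, z = 0.3028, p = 0.762069, fail to reject H0.


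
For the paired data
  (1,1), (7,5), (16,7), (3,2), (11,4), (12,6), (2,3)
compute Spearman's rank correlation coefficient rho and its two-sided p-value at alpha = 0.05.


Step 1: Rank x and y separately (midranks; no ties here).
rank(x): 1->1, 7->4, 16->7, 3->3, 11->5, 12->6, 2->2
rank(y): 1->1, 5->5, 7->7, 2->2, 4->4, 6->6, 3->3
Step 2: d_i = R_x(i) - R_y(i); compute d_i^2.
  (1-1)^2=0, (4-5)^2=1, (7-7)^2=0, (3-2)^2=1, (5-4)^2=1, (6-6)^2=0, (2-3)^2=1
sum(d^2) = 4.
Step 3: rho = 1 - 6*4 / (7*(7^2 - 1)) = 1 - 24/336 = 0.928571.
Step 4: Under H0, t = rho * sqrt((n-2)/(1-rho^2)) = 5.5943 ~ t(5).
Step 5: Two-sided p-value from the t-distribution with 5 df = 0.002519.
Step 6: alpha = 0.05. reject H0.

rho = 0.9286, p = 0.002519, reject H0 at alpha = 0.05.


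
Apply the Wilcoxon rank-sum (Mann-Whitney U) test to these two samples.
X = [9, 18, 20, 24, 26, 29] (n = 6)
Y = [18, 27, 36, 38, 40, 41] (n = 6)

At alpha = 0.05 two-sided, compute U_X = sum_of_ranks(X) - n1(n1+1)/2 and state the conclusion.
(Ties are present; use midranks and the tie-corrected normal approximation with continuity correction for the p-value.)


Step 1: Combine and sort all 12 observations; assign midranks.
sorted (value, group): (9,X), (18,X), (18,Y), (20,X), (24,X), (26,X), (27,Y), (29,X), (36,Y), (38,Y), (40,Y), (41,Y)
ranks: 9->1, 18->2.5, 18->2.5, 20->4, 24->5, 26->6, 27->7, 29->8, 36->9, 38->10, 40->11, 41->12
Step 2: Rank sum for X: R1 = 1 + 2.5 + 4 + 5 + 6 + 8 = 26.5.
Step 3: U_X = R1 - n1(n1+1)/2 = 26.5 - 6*7/2 = 26.5 - 21 = 5.5.
       U_Y = n1*n2 - U_X = 36 - 5.5 = 30.5.
Step 4: Ties are present, so use the tie-corrected normal approximation (with continuity correction) for the p-value.
Step 5: p-value = 0.054241; compare to alpha = 0.05. fail to reject H0.

U_X = 5.5, p = 0.054241, fail to reject H0 at alpha = 0.05.


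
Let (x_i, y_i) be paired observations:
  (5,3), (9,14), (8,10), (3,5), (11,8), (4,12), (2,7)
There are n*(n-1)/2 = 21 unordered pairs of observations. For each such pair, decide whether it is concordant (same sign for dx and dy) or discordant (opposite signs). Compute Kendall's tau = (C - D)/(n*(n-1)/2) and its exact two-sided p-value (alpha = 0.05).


Step 1: Enumerate the 21 unordered pairs (i,j) with i<j and classify each by sign(x_j-x_i) * sign(y_j-y_i).
  (1,2):dx=+4,dy=+11->C; (1,3):dx=+3,dy=+7->C; (1,4):dx=-2,dy=+2->D; (1,5):dx=+6,dy=+5->C
  (1,6):dx=-1,dy=+9->D; (1,7):dx=-3,dy=+4->D; (2,3):dx=-1,dy=-4->C; (2,4):dx=-6,dy=-9->C
  (2,5):dx=+2,dy=-6->D; (2,6):dx=-5,dy=-2->C; (2,7):dx=-7,dy=-7->C; (3,4):dx=-5,dy=-5->C
  (3,5):dx=+3,dy=-2->D; (3,6):dx=-4,dy=+2->D; (3,7):dx=-6,dy=-3->C; (4,5):dx=+8,dy=+3->C
  (4,6):dx=+1,dy=+7->C; (4,7):dx=-1,dy=+2->D; (5,6):dx=-7,dy=+4->D; (5,7):dx=-9,dy=-1->C
  (6,7):dx=-2,dy=-5->C
Step 2: C = 13, D = 8, total pairs = 21.
Step 3: tau = (C - D)/(n(n-1)/2) = (13 - 8)/21 = 0.238095.
Step 4: Exact two-sided p-value (enumerate n! = 5040 permutations of y under H0): p = 0.561905.
Step 5: alpha = 0.05. fail to reject H0.

tau_b = 0.2381 (C=13, D=8), p = 0.561905, fail to reject H0.


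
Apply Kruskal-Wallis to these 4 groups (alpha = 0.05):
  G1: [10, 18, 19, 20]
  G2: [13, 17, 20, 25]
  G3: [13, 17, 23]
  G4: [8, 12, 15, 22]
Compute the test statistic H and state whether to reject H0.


Step 1: Combine all N = 15 observations and assign midranks.
sorted (value, group, rank): (8,G4,1), (10,G1,2), (12,G4,3), (13,G2,4.5), (13,G3,4.5), (15,G4,6), (17,G2,7.5), (17,G3,7.5), (18,G1,9), (19,G1,10), (20,G1,11.5), (20,G2,11.5), (22,G4,13), (23,G3,14), (25,G2,15)
Step 2: Sum ranks within each group.
R_1 = 32.5 (n_1 = 4)
R_2 = 38.5 (n_2 = 4)
R_3 = 26 (n_3 = 3)
R_4 = 23 (n_4 = 4)
Step 3: H = 12/(N(N+1)) * sum(R_i^2/n_i) - 3(N+1)
     = 12/(15*16) * (32.5^2/4 + 38.5^2/4 + 26^2/3 + 23^2/4) - 3*16
     = 0.050000 * 992.208 - 48
     = 1.610417.
Step 4: Ties present; correction factor C = 1 - 18/(15^3 - 15) = 0.994643. Corrected H = 1.610417 / 0.994643 = 1.619090.
Step 5: Under H0, H ~ chi^2(3); p-value = 0.655069.
Step 6: alpha = 0.05. fail to reject H0.

H = 1.6191, df = 3, p = 0.655069, fail to reject H0.


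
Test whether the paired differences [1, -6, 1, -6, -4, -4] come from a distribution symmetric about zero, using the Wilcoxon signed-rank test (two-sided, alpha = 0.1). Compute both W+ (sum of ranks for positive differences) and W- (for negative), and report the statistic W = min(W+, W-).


Step 1: Drop any zero differences (none here) and take |d_i|.
|d| = [1, 6, 1, 6, 4, 4]
Step 2: Midrank |d_i| (ties get averaged ranks).
ranks: |1|->1.5, |6|->5.5, |1|->1.5, |6|->5.5, |4|->3.5, |4|->3.5
Step 3: Attach original signs; sum ranks with positive sign and with negative sign.
W+ = 1.5 + 1.5 = 3
W- = 5.5 + 5.5 + 3.5 + 3.5 = 18
(Check: W+ + W- = 21 should equal n(n+1)/2 = 21.)
Step 4: Test statistic W = min(W+, W-) = 3.
Step 5: Ties in |d|, so use the tie-corrected normal approximation.
        E[W] = n(n+1)/4 = 6*7/4 = 10.5.
        Tie groups: |d|=1 (t=2), |d|=4 (t=2), |d|=6 (t=2); sum(t^3 - t) = 18.
        Var[W] = n(n+1)(2n+1)/24 - sum(t^3-t)/48 = 546/24 - 18/48 = 22.375.
        z = (W - E[W]) / sqrt(Var[W]) = (3 - 10.5) / 4.7302 = -1.5855.
        Two-sided p = 2*Phi(z) = 0.112842.
Step 6: alpha = 0.1. fail to reject H0.

W+ = 3, W- = 18, W = min = 3, p = 0.112842, fail to reject H0.


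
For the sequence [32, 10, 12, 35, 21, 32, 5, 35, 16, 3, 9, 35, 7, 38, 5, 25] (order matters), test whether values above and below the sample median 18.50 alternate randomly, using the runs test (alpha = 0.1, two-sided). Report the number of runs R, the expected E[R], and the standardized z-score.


Step 1: Compute median = 18.50; label A = above, B = below.
Labels in order: ABBAAABABBBABABA  (n_A = 8, n_B = 8)
Step 2: Count runs R = 11.
Step 3: Under H0 (random ordering), E[R] = 2*n_A*n_B/(n_A+n_B) + 1 = 2*8*8/16 + 1 = 9.0000.
        Var[R] = 2*n_A*n_B*(2*n_A*n_B - n_A - n_B) / ((n_A+n_B)^2 * (n_A+n_B-1)) = 14336/3840 = 3.7333.
        SD[R] = 1.9322.
Step 4: Continuity-corrected z = (R - 0.5 - E[R]) / SD[R] = (11 - 0.5 - 9.0000) / 1.9322 = 0.7763.
Step 5: Two-sided p-value via normal approximation = 2*(1 - Phi(|z|)) = 0.437558.
Step 6: alpha = 0.1. fail to reject H0.

R = 11, z = 0.7763, p = 0.437558, fail to reject H0.


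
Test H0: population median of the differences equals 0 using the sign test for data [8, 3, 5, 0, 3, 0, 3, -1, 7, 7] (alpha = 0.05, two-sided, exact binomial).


Step 1: Discard zero differences. Original n = 10; n_eff = number of nonzero differences = 8.
Nonzero differences (with sign): +8, +3, +5, +3, +3, -1, +7, +7
Step 2: Count signs: positive = 7, negative = 1.
Step 3: Under H0: P(positive) = 0.5, so the number of positives S ~ Bin(8, 0.5).
Step 4: Two-sided exact p-value = sum of Bin(8,0.5) probabilities at or below the observed probability = 0.070312.
Step 5: alpha = 0.05. fail to reject H0.

n_eff = 8, pos = 7, neg = 1, p = 0.070312, fail to reject H0.


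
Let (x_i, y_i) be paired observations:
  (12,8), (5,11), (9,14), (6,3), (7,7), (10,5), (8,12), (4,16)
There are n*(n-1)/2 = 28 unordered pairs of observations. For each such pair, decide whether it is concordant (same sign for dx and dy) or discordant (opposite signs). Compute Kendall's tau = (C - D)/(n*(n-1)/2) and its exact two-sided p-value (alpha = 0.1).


Step 1: Enumerate the 28 unordered pairs (i,j) with i<j and classify each by sign(x_j-x_i) * sign(y_j-y_i).
  (1,2):dx=-7,dy=+3->D; (1,3):dx=-3,dy=+6->D; (1,4):dx=-6,dy=-5->C; (1,5):dx=-5,dy=-1->C
  (1,6):dx=-2,dy=-3->C; (1,7):dx=-4,dy=+4->D; (1,8):dx=-8,dy=+8->D; (2,3):dx=+4,dy=+3->C
  (2,4):dx=+1,dy=-8->D; (2,5):dx=+2,dy=-4->D; (2,6):dx=+5,dy=-6->D; (2,7):dx=+3,dy=+1->C
  (2,8):dx=-1,dy=+5->D; (3,4):dx=-3,dy=-11->C; (3,5):dx=-2,dy=-7->C; (3,6):dx=+1,dy=-9->D
  (3,7):dx=-1,dy=-2->C; (3,8):dx=-5,dy=+2->D; (4,5):dx=+1,dy=+4->C; (4,6):dx=+4,dy=+2->C
  (4,7):dx=+2,dy=+9->C; (4,8):dx=-2,dy=+13->D; (5,6):dx=+3,dy=-2->D; (5,7):dx=+1,dy=+5->C
  (5,8):dx=-3,dy=+9->D; (6,7):dx=-2,dy=+7->D; (6,8):dx=-6,dy=+11->D; (7,8):dx=-4,dy=+4->D
Step 2: C = 12, D = 16, total pairs = 28.
Step 3: tau = (C - D)/(n(n-1)/2) = (12 - 16)/28 = -0.142857.
Step 4: Exact two-sided p-value (enumerate n! = 40320 permutations of y under H0): p = 0.719544.
Step 5: alpha = 0.1. fail to reject H0.

tau_b = -0.1429 (C=12, D=16), p = 0.719544, fail to reject H0.


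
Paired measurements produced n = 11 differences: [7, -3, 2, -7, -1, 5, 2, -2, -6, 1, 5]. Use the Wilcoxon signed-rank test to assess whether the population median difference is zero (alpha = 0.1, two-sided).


Step 1: Drop any zero differences (none here) and take |d_i|.
|d| = [7, 3, 2, 7, 1, 5, 2, 2, 6, 1, 5]
Step 2: Midrank |d_i| (ties get averaged ranks).
ranks: |7|->10.5, |3|->6, |2|->4, |7|->10.5, |1|->1.5, |5|->7.5, |2|->4, |2|->4, |6|->9, |1|->1.5, |5|->7.5
Step 3: Attach original signs; sum ranks with positive sign and with negative sign.
W+ = 10.5 + 4 + 7.5 + 4 + 1.5 + 7.5 = 35
W- = 6 + 10.5 + 1.5 + 4 + 9 = 31
(Check: W+ + W- = 66 should equal n(n+1)/2 = 66.)
Step 4: Test statistic W = min(W+, W-) = 31.
Step 5: Ties in |d|, so use the tie-corrected normal approximation.
        E[W] = n(n+1)/4 = 11*12/4 = 33.
        Tie groups: |d|=1 (t=2), |d|=2 (t=3), |d|=5 (t=2), |d|=7 (t=2); sum(t^3 - t) = 42.
        Var[W] = n(n+1)(2n+1)/24 - sum(t^3-t)/48 = 3036/24 - 42/48 = 125.625.
        z = (W - E[W]) / sqrt(Var[W]) = (31 - 33) / 11.2083 = -0.1784.
        Two-sided p = 2*Phi(z) = 0.858378.
Step 6: alpha = 0.1. fail to reject H0.

W+ = 35, W- = 31, W = min = 31, p = 0.858378, fail to reject H0.


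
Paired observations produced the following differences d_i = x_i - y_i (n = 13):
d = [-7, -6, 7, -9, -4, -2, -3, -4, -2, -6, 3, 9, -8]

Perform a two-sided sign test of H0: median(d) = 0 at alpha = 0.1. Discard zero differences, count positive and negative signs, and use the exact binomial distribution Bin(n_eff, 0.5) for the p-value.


Step 1: Discard zero differences. Original n = 13; n_eff = number of nonzero differences = 13.
Nonzero differences (with sign): -7, -6, +7, -9, -4, -2, -3, -4, -2, -6, +3, +9, -8
Step 2: Count signs: positive = 3, negative = 10.
Step 3: Under H0: P(positive) = 0.5, so the number of positives S ~ Bin(13, 0.5).
Step 4: Two-sided exact p-value = sum of Bin(13,0.5) probabilities at or below the observed probability = 0.092285.
Step 5: alpha = 0.1. reject H0.

n_eff = 13, pos = 3, neg = 10, p = 0.092285, reject H0.


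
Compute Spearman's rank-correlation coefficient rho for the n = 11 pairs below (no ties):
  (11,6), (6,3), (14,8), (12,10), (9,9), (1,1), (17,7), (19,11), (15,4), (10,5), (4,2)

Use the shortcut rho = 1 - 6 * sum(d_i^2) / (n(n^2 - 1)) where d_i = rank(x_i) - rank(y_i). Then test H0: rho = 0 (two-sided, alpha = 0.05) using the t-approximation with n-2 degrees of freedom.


Step 1: Rank x and y separately (midranks; no ties here).
rank(x): 11->6, 6->3, 14->8, 12->7, 9->4, 1->1, 17->10, 19->11, 15->9, 10->5, 4->2
rank(y): 6->6, 3->3, 8->8, 10->10, 9->9, 1->1, 7->7, 11->11, 4->4, 5->5, 2->2
Step 2: d_i = R_x(i) - R_y(i); compute d_i^2.
  (6-6)^2=0, (3-3)^2=0, (8-8)^2=0, (7-10)^2=9, (4-9)^2=25, (1-1)^2=0, (10-7)^2=9, (11-11)^2=0, (9-4)^2=25, (5-5)^2=0, (2-2)^2=0
sum(d^2) = 68.
Step 3: rho = 1 - 6*68 / (11*(11^2 - 1)) = 1 - 408/1320 = 0.690909.
Step 4: Under H0, t = rho * sqrt((n-2)/(1-rho^2)) = 2.8671 ~ t(9).
Step 5: Two-sided p-value from the t-distribution with 9 df = 0.018565.
Step 6: alpha = 0.05. reject H0.

rho = 0.6909, p = 0.018565, reject H0 at alpha = 0.05.


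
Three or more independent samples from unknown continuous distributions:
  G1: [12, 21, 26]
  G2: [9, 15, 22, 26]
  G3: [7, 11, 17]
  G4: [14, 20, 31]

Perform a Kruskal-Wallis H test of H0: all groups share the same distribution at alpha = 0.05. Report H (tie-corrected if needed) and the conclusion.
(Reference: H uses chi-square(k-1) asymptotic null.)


Step 1: Combine all N = 13 observations and assign midranks.
sorted (value, group, rank): (7,G3,1), (9,G2,2), (11,G3,3), (12,G1,4), (14,G4,5), (15,G2,6), (17,G3,7), (20,G4,8), (21,G1,9), (22,G2,10), (26,G1,11.5), (26,G2,11.5), (31,G4,13)
Step 2: Sum ranks within each group.
R_1 = 24.5 (n_1 = 3)
R_2 = 29.5 (n_2 = 4)
R_3 = 11 (n_3 = 3)
R_4 = 26 (n_4 = 3)
Step 3: H = 12/(N(N+1)) * sum(R_i^2/n_i) - 3(N+1)
     = 12/(13*14) * (24.5^2/3 + 29.5^2/4 + 11^2/3 + 26^2/3) - 3*14
     = 0.065934 * 683.312 - 42
     = 3.053571.
Step 4: Ties present; correction factor C = 1 - 6/(13^3 - 13) = 0.997253. Corrected H = 3.053571 / 0.997253 = 3.061983.
Step 5: Under H0, H ~ chi^2(3); p-value = 0.382167.
Step 6: alpha = 0.05. fail to reject H0.

H = 3.0620, df = 3, p = 0.382167, fail to reject H0.


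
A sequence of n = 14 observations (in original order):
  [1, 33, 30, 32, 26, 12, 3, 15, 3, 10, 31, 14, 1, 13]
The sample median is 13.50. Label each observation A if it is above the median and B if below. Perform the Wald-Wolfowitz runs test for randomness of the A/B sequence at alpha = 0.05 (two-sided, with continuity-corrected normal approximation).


Step 1: Compute median = 13.50; label A = above, B = below.
Labels in order: BAAAABBABBAABB  (n_A = 7, n_B = 7)
Step 2: Count runs R = 7.
Step 3: Under H0 (random ordering), E[R] = 2*n_A*n_B/(n_A+n_B) + 1 = 2*7*7/14 + 1 = 8.0000.
        Var[R] = 2*n_A*n_B*(2*n_A*n_B - n_A - n_B) / ((n_A+n_B)^2 * (n_A+n_B-1)) = 8232/2548 = 3.2308.
        SD[R] = 1.7974.
Step 4: Continuity-corrected z = (R + 0.5 - E[R]) / SD[R] = (7 + 0.5 - 8.0000) / 1.7974 = -0.2782.
Step 5: Two-sided p-value via normal approximation = 2*(1 - Phi(|z|)) = 0.780879.
Step 6: alpha = 0.05. fail to reject H0.

R = 7, z = -0.2782, p = 0.780879, fail to reject H0.


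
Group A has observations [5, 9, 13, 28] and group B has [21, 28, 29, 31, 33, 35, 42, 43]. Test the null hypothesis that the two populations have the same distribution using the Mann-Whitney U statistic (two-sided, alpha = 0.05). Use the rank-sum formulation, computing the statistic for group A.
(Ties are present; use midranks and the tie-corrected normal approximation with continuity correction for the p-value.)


Step 1: Combine and sort all 12 observations; assign midranks.
sorted (value, group): (5,X), (9,X), (13,X), (21,Y), (28,X), (28,Y), (29,Y), (31,Y), (33,Y), (35,Y), (42,Y), (43,Y)
ranks: 5->1, 9->2, 13->3, 21->4, 28->5.5, 28->5.5, 29->7, 31->8, 33->9, 35->10, 42->11, 43->12
Step 2: Rank sum for X: R1 = 1 + 2 + 3 + 5.5 = 11.5.
Step 3: U_X = R1 - n1(n1+1)/2 = 11.5 - 4*5/2 = 11.5 - 10 = 1.5.
       U_Y = n1*n2 - U_X = 32 - 1.5 = 30.5.
Step 4: Ties are present, so use the tie-corrected normal approximation (with continuity correction) for the p-value.
Step 5: p-value = 0.017221; compare to alpha = 0.05. reject H0.

U_X = 1.5, p = 0.017221, reject H0 at alpha = 0.05.


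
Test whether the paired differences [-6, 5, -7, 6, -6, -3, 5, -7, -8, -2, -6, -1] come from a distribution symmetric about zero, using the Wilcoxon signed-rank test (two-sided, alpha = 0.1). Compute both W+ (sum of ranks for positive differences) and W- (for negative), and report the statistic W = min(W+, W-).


Step 1: Drop any zero differences (none here) and take |d_i|.
|d| = [6, 5, 7, 6, 6, 3, 5, 7, 8, 2, 6, 1]
Step 2: Midrank |d_i| (ties get averaged ranks).
ranks: |6|->7.5, |5|->4.5, |7|->10.5, |6|->7.5, |6|->7.5, |3|->3, |5|->4.5, |7|->10.5, |8|->12, |2|->2, |6|->7.5, |1|->1
Step 3: Attach original signs; sum ranks with positive sign and with negative sign.
W+ = 4.5 + 7.5 + 4.5 = 16.5
W- = 7.5 + 10.5 + 7.5 + 3 + 10.5 + 12 + 2 + 7.5 + 1 = 61.5
(Check: W+ + W- = 78 should equal n(n+1)/2 = 78.)
Step 4: Test statistic W = min(W+, W-) = 16.5.
Step 5: Ties in |d|, so use the tie-corrected normal approximation.
        E[W] = n(n+1)/4 = 12*13/4 = 39.
        Tie groups: |d|=5 (t=2), |d|=6 (t=4), |d|=7 (t=2); sum(t^3 - t) = 72.
        Var[W] = n(n+1)(2n+1)/24 - sum(t^3-t)/48 = 3900/24 - 72/48 = 161.
        z = (W - E[W]) / sqrt(Var[W]) = (16.5 - 39) / 12.6886 = -1.7732.
        Two-sided p = 2*Phi(z) = 0.076188.
Step 6: alpha = 0.1. reject H0.

W+ = 16.5, W- = 61.5, W = min = 16.5, p = 0.076188, reject H0.


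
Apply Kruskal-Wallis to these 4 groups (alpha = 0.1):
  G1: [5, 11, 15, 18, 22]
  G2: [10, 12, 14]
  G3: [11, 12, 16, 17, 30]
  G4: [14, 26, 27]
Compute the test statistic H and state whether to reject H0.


Step 1: Combine all N = 16 observations and assign midranks.
sorted (value, group, rank): (5,G1,1), (10,G2,2), (11,G1,3.5), (11,G3,3.5), (12,G2,5.5), (12,G3,5.5), (14,G2,7.5), (14,G4,7.5), (15,G1,9), (16,G3,10), (17,G3,11), (18,G1,12), (22,G1,13), (26,G4,14), (27,G4,15), (30,G3,16)
Step 2: Sum ranks within each group.
R_1 = 38.5 (n_1 = 5)
R_2 = 15 (n_2 = 3)
R_3 = 46 (n_3 = 5)
R_4 = 36.5 (n_4 = 3)
Step 3: H = 12/(N(N+1)) * sum(R_i^2/n_i) - 3(N+1)
     = 12/(16*17) * (38.5^2/5 + 15^2/3 + 46^2/5 + 36.5^2/3) - 3*17
     = 0.044118 * 1238.73 - 51
     = 3.650000.
Step 4: Ties present; correction factor C = 1 - 18/(16^3 - 16) = 0.995588. Corrected H = 3.650000 / 0.995588 = 3.666174.
Step 5: Under H0, H ~ chi^2(3); p-value = 0.299841.
Step 6: alpha = 0.1. fail to reject H0.

H = 3.6662, df = 3, p = 0.299841, fail to reject H0.


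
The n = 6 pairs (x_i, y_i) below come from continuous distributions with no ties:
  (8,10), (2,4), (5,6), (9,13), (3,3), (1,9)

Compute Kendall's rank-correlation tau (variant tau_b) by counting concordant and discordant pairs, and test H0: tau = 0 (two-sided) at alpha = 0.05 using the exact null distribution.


Step 1: Enumerate the 15 unordered pairs (i,j) with i<j and classify each by sign(x_j-x_i) * sign(y_j-y_i).
  (1,2):dx=-6,dy=-6->C; (1,3):dx=-3,dy=-4->C; (1,4):dx=+1,dy=+3->C; (1,5):dx=-5,dy=-7->C
  (1,6):dx=-7,dy=-1->C; (2,3):dx=+3,dy=+2->C; (2,4):dx=+7,dy=+9->C; (2,5):dx=+1,dy=-1->D
  (2,6):dx=-1,dy=+5->D; (3,4):dx=+4,dy=+7->C; (3,5):dx=-2,dy=-3->C; (3,6):dx=-4,dy=+3->D
  (4,5):dx=-6,dy=-10->C; (4,6):dx=-8,dy=-4->C; (5,6):dx=-2,dy=+6->D
Step 2: C = 11, D = 4, total pairs = 15.
Step 3: tau = (C - D)/(n(n-1)/2) = (11 - 4)/15 = 0.466667.
Step 4: Exact two-sided p-value (enumerate n! = 720 permutations of y under H0): p = 0.272222.
Step 5: alpha = 0.05. fail to reject H0.

tau_b = 0.4667 (C=11, D=4), p = 0.272222, fail to reject H0.


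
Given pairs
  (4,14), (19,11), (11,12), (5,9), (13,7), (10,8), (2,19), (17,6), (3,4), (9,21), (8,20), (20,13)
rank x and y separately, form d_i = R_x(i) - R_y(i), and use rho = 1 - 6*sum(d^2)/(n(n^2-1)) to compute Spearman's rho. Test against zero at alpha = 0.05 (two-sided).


Step 1: Rank x and y separately (midranks; no ties here).
rank(x): 4->3, 19->11, 11->8, 5->4, 13->9, 10->7, 2->1, 17->10, 3->2, 9->6, 8->5, 20->12
rank(y): 14->9, 11->6, 12->7, 9->5, 7->3, 8->4, 19->10, 6->2, 4->1, 21->12, 20->11, 13->8
Step 2: d_i = R_x(i) - R_y(i); compute d_i^2.
  (3-9)^2=36, (11-6)^2=25, (8-7)^2=1, (4-5)^2=1, (9-3)^2=36, (7-4)^2=9, (1-10)^2=81, (10-2)^2=64, (2-1)^2=1, (6-12)^2=36, (5-11)^2=36, (12-8)^2=16
sum(d^2) = 342.
Step 3: rho = 1 - 6*342 / (12*(12^2 - 1)) = 1 - 2052/1716 = -0.195804.
Step 4: Under H0, t = rho * sqrt((n-2)/(1-rho^2)) = -0.6314 ~ t(10).
Step 5: Two-sided p-value from the t-distribution with 10 df = 0.541936.
Step 6: alpha = 0.05. fail to reject H0.

rho = -0.1958, p = 0.541936, fail to reject H0 at alpha = 0.05.


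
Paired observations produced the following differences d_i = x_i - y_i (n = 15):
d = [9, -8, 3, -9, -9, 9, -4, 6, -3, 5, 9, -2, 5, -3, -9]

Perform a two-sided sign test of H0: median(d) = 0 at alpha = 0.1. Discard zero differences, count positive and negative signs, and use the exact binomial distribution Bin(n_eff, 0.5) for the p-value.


Step 1: Discard zero differences. Original n = 15; n_eff = number of nonzero differences = 15.
Nonzero differences (with sign): +9, -8, +3, -9, -9, +9, -4, +6, -3, +5, +9, -2, +5, -3, -9
Step 2: Count signs: positive = 7, negative = 8.
Step 3: Under H0: P(positive) = 0.5, so the number of positives S ~ Bin(15, 0.5).
Step 4: Two-sided exact p-value = sum of Bin(15,0.5) probabilities at or below the observed probability = 1.000000.
Step 5: alpha = 0.1. fail to reject H0.

n_eff = 15, pos = 7, neg = 8, p = 1.000000, fail to reject H0.


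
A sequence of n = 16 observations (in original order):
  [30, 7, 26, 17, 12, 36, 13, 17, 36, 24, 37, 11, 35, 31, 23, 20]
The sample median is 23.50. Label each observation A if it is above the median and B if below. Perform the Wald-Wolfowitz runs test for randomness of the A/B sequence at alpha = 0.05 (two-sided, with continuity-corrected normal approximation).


Step 1: Compute median = 23.50; label A = above, B = below.
Labels in order: ABABBABBAAABAABB  (n_A = 8, n_B = 8)
Step 2: Count runs R = 10.
Step 3: Under H0 (random ordering), E[R] = 2*n_A*n_B/(n_A+n_B) + 1 = 2*8*8/16 + 1 = 9.0000.
        Var[R] = 2*n_A*n_B*(2*n_A*n_B - n_A - n_B) / ((n_A+n_B)^2 * (n_A+n_B-1)) = 14336/3840 = 3.7333.
        SD[R] = 1.9322.
Step 4: Continuity-corrected z = (R - 0.5 - E[R]) / SD[R] = (10 - 0.5 - 9.0000) / 1.9322 = 0.2588.
Step 5: Two-sided p-value via normal approximation = 2*(1 - Phi(|z|)) = 0.795809.
Step 6: alpha = 0.05. fail to reject H0.

R = 10, z = 0.2588, p = 0.795809, fail to reject H0.


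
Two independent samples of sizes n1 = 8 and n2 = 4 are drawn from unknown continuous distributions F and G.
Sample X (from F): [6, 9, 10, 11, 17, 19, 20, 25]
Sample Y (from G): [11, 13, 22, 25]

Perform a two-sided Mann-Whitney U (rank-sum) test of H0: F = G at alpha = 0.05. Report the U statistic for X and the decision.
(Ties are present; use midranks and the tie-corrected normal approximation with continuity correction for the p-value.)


Step 1: Combine and sort all 12 observations; assign midranks.
sorted (value, group): (6,X), (9,X), (10,X), (11,X), (11,Y), (13,Y), (17,X), (19,X), (20,X), (22,Y), (25,X), (25,Y)
ranks: 6->1, 9->2, 10->3, 11->4.5, 11->4.5, 13->6, 17->7, 19->8, 20->9, 22->10, 25->11.5, 25->11.5
Step 2: Rank sum for X: R1 = 1 + 2 + 3 + 4.5 + 7 + 8 + 9 + 11.5 = 46.
Step 3: U_X = R1 - n1(n1+1)/2 = 46 - 8*9/2 = 46 - 36 = 10.
       U_Y = n1*n2 - U_X = 32 - 10 = 22.
Step 4: Ties are present, so use the tie-corrected normal approximation (with continuity correction) for the p-value.
Step 5: p-value = 0.348547; compare to alpha = 0.05. fail to reject H0.

U_X = 10, p = 0.348547, fail to reject H0 at alpha = 0.05.


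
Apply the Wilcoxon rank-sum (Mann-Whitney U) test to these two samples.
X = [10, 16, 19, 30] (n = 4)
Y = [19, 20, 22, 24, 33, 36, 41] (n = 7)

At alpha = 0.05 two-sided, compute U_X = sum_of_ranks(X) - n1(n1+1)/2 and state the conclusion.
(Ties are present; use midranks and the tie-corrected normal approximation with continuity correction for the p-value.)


Step 1: Combine and sort all 11 observations; assign midranks.
sorted (value, group): (10,X), (16,X), (19,X), (19,Y), (20,Y), (22,Y), (24,Y), (30,X), (33,Y), (36,Y), (41,Y)
ranks: 10->1, 16->2, 19->3.5, 19->3.5, 20->5, 22->6, 24->7, 30->8, 33->9, 36->10, 41->11
Step 2: Rank sum for X: R1 = 1 + 2 + 3.5 + 8 = 14.5.
Step 3: U_X = R1 - n1(n1+1)/2 = 14.5 - 4*5/2 = 14.5 - 10 = 4.5.
       U_Y = n1*n2 - U_X = 28 - 4.5 = 23.5.
Step 4: Ties are present, so use the tie-corrected normal approximation (with continuity correction) for the p-value.
Step 5: p-value = 0.088247; compare to alpha = 0.05. fail to reject H0.

U_X = 4.5, p = 0.088247, fail to reject H0 at alpha = 0.05.


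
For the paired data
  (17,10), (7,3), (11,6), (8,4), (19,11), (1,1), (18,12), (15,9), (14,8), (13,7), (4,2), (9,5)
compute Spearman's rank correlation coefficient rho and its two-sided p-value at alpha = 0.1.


Step 1: Rank x and y separately (midranks; no ties here).
rank(x): 17->10, 7->3, 11->6, 8->4, 19->12, 1->1, 18->11, 15->9, 14->8, 13->7, 4->2, 9->5
rank(y): 10->10, 3->3, 6->6, 4->4, 11->11, 1->1, 12->12, 9->9, 8->8, 7->7, 2->2, 5->5
Step 2: d_i = R_x(i) - R_y(i); compute d_i^2.
  (10-10)^2=0, (3-3)^2=0, (6-6)^2=0, (4-4)^2=0, (12-11)^2=1, (1-1)^2=0, (11-12)^2=1, (9-9)^2=0, (8-8)^2=0, (7-7)^2=0, (2-2)^2=0, (5-5)^2=0
sum(d^2) = 2.
Step 3: rho = 1 - 6*2 / (12*(12^2 - 1)) = 1 - 12/1716 = 0.993007.
Step 4: Under H0, t = rho * sqrt((n-2)/(1-rho^2)) = 26.5990 ~ t(10).
Step 5: Two-sided p-value from the t-distribution with 10 df = 0.000000.
Step 6: alpha = 0.1. reject H0.

rho = 0.9930, p = 0.000000, reject H0 at alpha = 0.1.


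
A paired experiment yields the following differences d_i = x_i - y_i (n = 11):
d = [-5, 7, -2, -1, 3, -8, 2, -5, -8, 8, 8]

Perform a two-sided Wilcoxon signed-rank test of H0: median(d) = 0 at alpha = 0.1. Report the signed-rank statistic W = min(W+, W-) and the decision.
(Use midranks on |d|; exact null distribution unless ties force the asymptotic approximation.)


Step 1: Drop any zero differences (none here) and take |d_i|.
|d| = [5, 7, 2, 1, 3, 8, 2, 5, 8, 8, 8]
Step 2: Midrank |d_i| (ties get averaged ranks).
ranks: |5|->5.5, |7|->7, |2|->2.5, |1|->1, |3|->4, |8|->9.5, |2|->2.5, |5|->5.5, |8|->9.5, |8|->9.5, |8|->9.5
Step 3: Attach original signs; sum ranks with positive sign and with negative sign.
W+ = 7 + 4 + 2.5 + 9.5 + 9.5 = 32.5
W- = 5.5 + 2.5 + 1 + 9.5 + 5.5 + 9.5 = 33.5
(Check: W+ + W- = 66 should equal n(n+1)/2 = 66.)
Step 4: Test statistic W = min(W+, W-) = 32.5.
Step 5: Ties in |d|, so use the tie-corrected normal approximation.
        E[W] = n(n+1)/4 = 11*12/4 = 33.
        Tie groups: |d|=2 (t=2), |d|=5 (t=2), |d|=8 (t=4); sum(t^3 - t) = 72.
        Var[W] = n(n+1)(2n+1)/24 - sum(t^3-t)/48 = 3036/24 - 72/48 = 125.
        z = (W - E[W]) / sqrt(Var[W]) = (32.5 - 33) / 11.1803 = -0.0447.
        Two-sided p = 2*Phi(z) = 0.964329.
Step 6: alpha = 0.1. fail to reject H0.

W+ = 32.5, W- = 33.5, W = min = 32.5, p = 0.964329, fail to reject H0.


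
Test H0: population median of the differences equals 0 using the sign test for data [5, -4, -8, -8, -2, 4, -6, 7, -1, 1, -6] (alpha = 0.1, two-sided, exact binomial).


Step 1: Discard zero differences. Original n = 11; n_eff = number of nonzero differences = 11.
Nonzero differences (with sign): +5, -4, -8, -8, -2, +4, -6, +7, -1, +1, -6
Step 2: Count signs: positive = 4, negative = 7.
Step 3: Under H0: P(positive) = 0.5, so the number of positives S ~ Bin(11, 0.5).
Step 4: Two-sided exact p-value = sum of Bin(11,0.5) probabilities at or below the observed probability = 0.548828.
Step 5: alpha = 0.1. fail to reject H0.

n_eff = 11, pos = 4, neg = 7, p = 0.548828, fail to reject H0.


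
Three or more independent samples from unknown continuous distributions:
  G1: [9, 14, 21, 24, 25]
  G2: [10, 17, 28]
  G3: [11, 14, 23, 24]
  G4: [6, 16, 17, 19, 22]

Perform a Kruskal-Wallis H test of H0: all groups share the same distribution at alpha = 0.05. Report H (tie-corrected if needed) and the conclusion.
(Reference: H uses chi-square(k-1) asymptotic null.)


Step 1: Combine all N = 17 observations and assign midranks.
sorted (value, group, rank): (6,G4,1), (9,G1,2), (10,G2,3), (11,G3,4), (14,G1,5.5), (14,G3,5.5), (16,G4,7), (17,G2,8.5), (17,G4,8.5), (19,G4,10), (21,G1,11), (22,G4,12), (23,G3,13), (24,G1,14.5), (24,G3,14.5), (25,G1,16), (28,G2,17)
Step 2: Sum ranks within each group.
R_1 = 49 (n_1 = 5)
R_2 = 28.5 (n_2 = 3)
R_3 = 37 (n_3 = 4)
R_4 = 38.5 (n_4 = 5)
Step 3: H = 12/(N(N+1)) * sum(R_i^2/n_i) - 3(N+1)
     = 12/(17*18) * (49^2/5 + 28.5^2/3 + 37^2/4 + 38.5^2/5) - 3*18
     = 0.039216 * 1389.65 - 54
     = 0.496078.
Step 4: Ties present; correction factor C = 1 - 18/(17^3 - 17) = 0.996324. Corrected H = 0.496078 / 0.996324 = 0.497909.
Step 5: Under H0, H ~ chi^2(3); p-value = 0.919351.
Step 6: alpha = 0.05. fail to reject H0.

H = 0.4979, df = 3, p = 0.919351, fail to reject H0.


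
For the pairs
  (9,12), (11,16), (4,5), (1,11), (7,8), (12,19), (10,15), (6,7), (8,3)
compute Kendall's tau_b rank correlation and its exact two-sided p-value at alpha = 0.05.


Step 1: Enumerate the 36 unordered pairs (i,j) with i<j and classify each by sign(x_j-x_i) * sign(y_j-y_i).
  (1,2):dx=+2,dy=+4->C; (1,3):dx=-5,dy=-7->C; (1,4):dx=-8,dy=-1->C; (1,5):dx=-2,dy=-4->C
  (1,6):dx=+3,dy=+7->C; (1,7):dx=+1,dy=+3->C; (1,8):dx=-3,dy=-5->C; (1,9):dx=-1,dy=-9->C
  (2,3):dx=-7,dy=-11->C; (2,4):dx=-10,dy=-5->C; (2,5):dx=-4,dy=-8->C; (2,6):dx=+1,dy=+3->C
  (2,7):dx=-1,dy=-1->C; (2,8):dx=-5,dy=-9->C; (2,9):dx=-3,dy=-13->C; (3,4):dx=-3,dy=+6->D
  (3,5):dx=+3,dy=+3->C; (3,6):dx=+8,dy=+14->C; (3,7):dx=+6,dy=+10->C; (3,8):dx=+2,dy=+2->C
  (3,9):dx=+4,dy=-2->D; (4,5):dx=+6,dy=-3->D; (4,6):dx=+11,dy=+8->C; (4,7):dx=+9,dy=+4->C
  (4,8):dx=+5,dy=-4->D; (4,9):dx=+7,dy=-8->D; (5,6):dx=+5,dy=+11->C; (5,7):dx=+3,dy=+7->C
  (5,8):dx=-1,dy=-1->C; (5,9):dx=+1,dy=-5->D; (6,7):dx=-2,dy=-4->C; (6,8):dx=-6,dy=-12->C
  (6,9):dx=-4,dy=-16->C; (7,8):dx=-4,dy=-8->C; (7,9):dx=-2,dy=-12->C; (8,9):dx=+2,dy=-4->D
Step 2: C = 29, D = 7, total pairs = 36.
Step 3: tau = (C - D)/(n(n-1)/2) = (29 - 7)/36 = 0.611111.
Step 4: Exact two-sided p-value (enumerate n! = 362880 permutations of y under H0): p = 0.024741.
Step 5: alpha = 0.05. reject H0.

tau_b = 0.6111 (C=29, D=7), p = 0.024741, reject H0.


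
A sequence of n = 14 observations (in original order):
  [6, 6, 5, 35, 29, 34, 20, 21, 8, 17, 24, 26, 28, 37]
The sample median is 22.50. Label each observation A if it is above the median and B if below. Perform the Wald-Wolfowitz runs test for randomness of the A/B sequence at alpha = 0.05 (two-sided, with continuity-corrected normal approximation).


Step 1: Compute median = 22.50; label A = above, B = below.
Labels in order: BBBAAABBBBAAAA  (n_A = 7, n_B = 7)
Step 2: Count runs R = 4.
Step 3: Under H0 (random ordering), E[R] = 2*n_A*n_B/(n_A+n_B) + 1 = 2*7*7/14 + 1 = 8.0000.
        Var[R] = 2*n_A*n_B*(2*n_A*n_B - n_A - n_B) / ((n_A+n_B)^2 * (n_A+n_B-1)) = 8232/2548 = 3.2308.
        SD[R] = 1.7974.
Step 4: Continuity-corrected z = (R + 0.5 - E[R]) / SD[R] = (4 + 0.5 - 8.0000) / 1.7974 = -1.9472.
Step 5: Two-sided p-value via normal approximation = 2*(1 - Phi(|z|)) = 0.051508.
Step 6: alpha = 0.05. fail to reject H0.

R = 4, z = -1.9472, p = 0.051508, fail to reject H0.


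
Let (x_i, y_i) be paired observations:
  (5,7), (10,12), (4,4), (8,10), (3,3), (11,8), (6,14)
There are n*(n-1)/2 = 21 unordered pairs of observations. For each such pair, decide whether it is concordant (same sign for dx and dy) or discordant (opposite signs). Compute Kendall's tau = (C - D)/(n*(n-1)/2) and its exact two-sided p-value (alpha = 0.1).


Step 1: Enumerate the 21 unordered pairs (i,j) with i<j and classify each by sign(x_j-x_i) * sign(y_j-y_i).
  (1,2):dx=+5,dy=+5->C; (1,3):dx=-1,dy=-3->C; (1,4):dx=+3,dy=+3->C; (1,5):dx=-2,dy=-4->C
  (1,6):dx=+6,dy=+1->C; (1,7):dx=+1,dy=+7->C; (2,3):dx=-6,dy=-8->C; (2,4):dx=-2,dy=-2->C
  (2,5):dx=-7,dy=-9->C; (2,6):dx=+1,dy=-4->D; (2,7):dx=-4,dy=+2->D; (3,4):dx=+4,dy=+6->C
  (3,5):dx=-1,dy=-1->C; (3,6):dx=+7,dy=+4->C; (3,7):dx=+2,dy=+10->C; (4,5):dx=-5,dy=-7->C
  (4,6):dx=+3,dy=-2->D; (4,7):dx=-2,dy=+4->D; (5,6):dx=+8,dy=+5->C; (5,7):dx=+3,dy=+11->C
  (6,7):dx=-5,dy=+6->D
Step 2: C = 16, D = 5, total pairs = 21.
Step 3: tau = (C - D)/(n(n-1)/2) = (16 - 5)/21 = 0.523810.
Step 4: Exact two-sided p-value (enumerate n! = 5040 permutations of y under H0): p = 0.136111.
Step 5: alpha = 0.1. fail to reject H0.

tau_b = 0.5238 (C=16, D=5), p = 0.136111, fail to reject H0.


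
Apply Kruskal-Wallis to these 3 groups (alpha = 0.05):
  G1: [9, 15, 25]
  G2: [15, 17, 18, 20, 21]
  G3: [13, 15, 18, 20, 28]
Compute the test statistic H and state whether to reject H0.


Step 1: Combine all N = 13 observations and assign midranks.
sorted (value, group, rank): (9,G1,1), (13,G3,2), (15,G1,4), (15,G2,4), (15,G3,4), (17,G2,6), (18,G2,7.5), (18,G3,7.5), (20,G2,9.5), (20,G3,9.5), (21,G2,11), (25,G1,12), (28,G3,13)
Step 2: Sum ranks within each group.
R_1 = 17 (n_1 = 3)
R_2 = 38 (n_2 = 5)
R_3 = 36 (n_3 = 5)
Step 3: H = 12/(N(N+1)) * sum(R_i^2/n_i) - 3(N+1)
     = 12/(13*14) * (17^2/3 + 38^2/5 + 36^2/5) - 3*14
     = 0.065934 * 644.333 - 42
     = 0.483516.
Step 4: Ties present; correction factor C = 1 - 36/(13^3 - 13) = 0.983516. Corrected H = 0.483516 / 0.983516 = 0.491620.
Step 5: Under H0, H ~ chi^2(2); p-value = 0.782071.
Step 6: alpha = 0.05. fail to reject H0.

H = 0.4916, df = 2, p = 0.782071, fail to reject H0.


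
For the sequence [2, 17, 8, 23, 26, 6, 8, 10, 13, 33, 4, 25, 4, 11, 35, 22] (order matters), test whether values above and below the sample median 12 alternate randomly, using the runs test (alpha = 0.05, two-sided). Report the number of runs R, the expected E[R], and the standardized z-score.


Step 1: Compute median = 12; label A = above, B = below.
Labels in order: BABAABBBAABABBAA  (n_A = 8, n_B = 8)
Step 2: Count runs R = 10.
Step 3: Under H0 (random ordering), E[R] = 2*n_A*n_B/(n_A+n_B) + 1 = 2*8*8/16 + 1 = 9.0000.
        Var[R] = 2*n_A*n_B*(2*n_A*n_B - n_A - n_B) / ((n_A+n_B)^2 * (n_A+n_B-1)) = 14336/3840 = 3.7333.
        SD[R] = 1.9322.
Step 4: Continuity-corrected z = (R - 0.5 - E[R]) / SD[R] = (10 - 0.5 - 9.0000) / 1.9322 = 0.2588.
Step 5: Two-sided p-value via normal approximation = 2*(1 - Phi(|z|)) = 0.795809.
Step 6: alpha = 0.05. fail to reject H0.

R = 10, z = 0.2588, p = 0.795809, fail to reject H0.


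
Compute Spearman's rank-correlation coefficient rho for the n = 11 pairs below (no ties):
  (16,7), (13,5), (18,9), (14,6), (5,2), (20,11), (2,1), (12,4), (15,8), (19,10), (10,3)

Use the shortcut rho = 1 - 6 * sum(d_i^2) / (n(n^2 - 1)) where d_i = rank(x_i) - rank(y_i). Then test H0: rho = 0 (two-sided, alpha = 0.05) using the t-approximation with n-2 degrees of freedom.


Step 1: Rank x and y separately (midranks; no ties here).
rank(x): 16->8, 13->5, 18->9, 14->6, 5->2, 20->11, 2->1, 12->4, 15->7, 19->10, 10->3
rank(y): 7->7, 5->5, 9->9, 6->6, 2->2, 11->11, 1->1, 4->4, 8->8, 10->10, 3->3
Step 2: d_i = R_x(i) - R_y(i); compute d_i^2.
  (8-7)^2=1, (5-5)^2=0, (9-9)^2=0, (6-6)^2=0, (2-2)^2=0, (11-11)^2=0, (1-1)^2=0, (4-4)^2=0, (7-8)^2=1, (10-10)^2=0, (3-3)^2=0
sum(d^2) = 2.
Step 3: rho = 1 - 6*2 / (11*(11^2 - 1)) = 1 - 12/1320 = 0.990909.
Step 4: Under H0, t = rho * sqrt((n-2)/(1-rho^2)) = 22.0966 ~ t(9).
Step 5: Two-sided p-value from the t-distribution with 9 df = 0.000000.
Step 6: alpha = 0.05. reject H0.

rho = 0.9909, p = 0.000000, reject H0 at alpha = 0.05.
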